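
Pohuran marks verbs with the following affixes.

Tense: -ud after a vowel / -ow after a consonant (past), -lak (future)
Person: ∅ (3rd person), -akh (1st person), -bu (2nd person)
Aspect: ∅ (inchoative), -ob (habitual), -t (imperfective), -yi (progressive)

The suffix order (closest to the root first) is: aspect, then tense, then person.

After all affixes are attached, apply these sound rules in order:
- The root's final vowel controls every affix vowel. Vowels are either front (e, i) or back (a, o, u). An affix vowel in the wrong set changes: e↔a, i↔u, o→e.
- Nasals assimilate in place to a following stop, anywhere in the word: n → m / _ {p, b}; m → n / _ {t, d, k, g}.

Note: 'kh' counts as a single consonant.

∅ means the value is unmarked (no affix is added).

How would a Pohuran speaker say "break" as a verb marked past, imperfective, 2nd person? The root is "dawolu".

dawolutowbu

Attach aspect imperfective -t → dawolut.
Attach tense past -ow (after consonant 't') → dawolutow.
Attach person 2nd person -bu → dawolutowbu.
Vowel harmony: no change.
Nasal assimilation: no change.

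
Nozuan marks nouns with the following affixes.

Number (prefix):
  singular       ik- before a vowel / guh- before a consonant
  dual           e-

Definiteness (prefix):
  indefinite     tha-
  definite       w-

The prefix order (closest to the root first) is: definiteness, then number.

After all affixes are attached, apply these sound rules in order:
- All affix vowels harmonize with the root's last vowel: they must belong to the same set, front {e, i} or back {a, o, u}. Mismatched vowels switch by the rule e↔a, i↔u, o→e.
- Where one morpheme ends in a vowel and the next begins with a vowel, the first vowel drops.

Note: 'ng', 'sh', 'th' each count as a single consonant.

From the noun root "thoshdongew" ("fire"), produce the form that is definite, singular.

gihwthoshdongew

Attach definiteness definite w- → wthoshdongew.
Attach number singular guh- (before consonant 'w') → guhwthoshdongew.
Apply vowel harmony: guhwthoshdongew → gihwthoshdongew.
Vowel deletion: no change.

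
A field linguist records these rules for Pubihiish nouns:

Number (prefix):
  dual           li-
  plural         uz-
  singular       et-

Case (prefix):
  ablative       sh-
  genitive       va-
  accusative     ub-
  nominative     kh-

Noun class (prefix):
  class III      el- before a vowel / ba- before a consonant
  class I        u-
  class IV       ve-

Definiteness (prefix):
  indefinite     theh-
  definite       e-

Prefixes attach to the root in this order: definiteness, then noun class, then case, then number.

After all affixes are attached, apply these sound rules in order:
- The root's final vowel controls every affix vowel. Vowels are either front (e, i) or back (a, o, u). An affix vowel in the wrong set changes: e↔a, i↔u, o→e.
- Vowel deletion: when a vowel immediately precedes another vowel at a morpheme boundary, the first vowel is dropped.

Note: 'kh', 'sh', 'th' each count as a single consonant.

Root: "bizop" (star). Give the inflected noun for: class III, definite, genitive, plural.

Attach definiteness definite e- → ebizop.
Attach noun class class III el- (before vowel 'e') → elebizop.
Attach case genitive va- → vaelebizop.
Attach number plural uz- → uzvaelebizop.
Apply vowel harmony: uzvaelebizop → uzvaalabizop.
Apply vowel deletion: uzvaalabizop → uzvalabizop.

uzvalabizop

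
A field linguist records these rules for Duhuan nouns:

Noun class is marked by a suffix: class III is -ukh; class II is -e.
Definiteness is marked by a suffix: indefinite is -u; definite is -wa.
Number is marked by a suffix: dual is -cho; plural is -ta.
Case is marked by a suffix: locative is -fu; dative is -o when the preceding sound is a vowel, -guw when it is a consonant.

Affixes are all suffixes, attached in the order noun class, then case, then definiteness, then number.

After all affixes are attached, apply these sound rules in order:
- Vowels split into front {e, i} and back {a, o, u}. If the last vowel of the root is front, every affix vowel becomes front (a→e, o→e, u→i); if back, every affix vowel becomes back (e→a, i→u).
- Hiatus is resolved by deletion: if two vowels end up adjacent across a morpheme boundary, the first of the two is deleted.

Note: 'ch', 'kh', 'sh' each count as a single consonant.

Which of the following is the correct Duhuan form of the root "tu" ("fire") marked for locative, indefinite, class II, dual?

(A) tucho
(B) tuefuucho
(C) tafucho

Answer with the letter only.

C

Attach noun class class II -e → tue.
Attach case locative -fu → tuefu.
Attach definiteness indefinite -u → tuefuu.
Attach number dual -cho → tuefuucho.
Apply vowel harmony: tuefuucho → tuafuucho.
Apply vowel deletion: tuafuucho → tafucho.
So the correct form is tafucho, option (C).
(B) tuefuucho is wrong: it fails to apply the sound rule(s).
(A) tucho is wrong: it uses dative instead of locative for case.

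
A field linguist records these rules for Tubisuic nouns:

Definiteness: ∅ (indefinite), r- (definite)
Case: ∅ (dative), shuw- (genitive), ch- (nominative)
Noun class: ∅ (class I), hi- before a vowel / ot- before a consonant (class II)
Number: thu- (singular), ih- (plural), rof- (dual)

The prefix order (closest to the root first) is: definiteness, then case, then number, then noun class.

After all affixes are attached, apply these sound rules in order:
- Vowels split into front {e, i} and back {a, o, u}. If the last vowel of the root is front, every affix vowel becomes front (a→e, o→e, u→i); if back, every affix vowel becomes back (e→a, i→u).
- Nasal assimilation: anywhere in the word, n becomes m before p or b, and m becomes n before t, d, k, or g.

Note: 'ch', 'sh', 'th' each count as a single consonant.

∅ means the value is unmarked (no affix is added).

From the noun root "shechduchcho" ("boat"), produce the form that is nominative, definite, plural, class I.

uhchrshechduchcho

Attach definiteness definite r- → rshechduchcho.
Attach case nominative ch- → chrshechduchcho.
Attach number plural ih- → ihchrshechduchcho.
noun class = class I: zero marking, form stays ihchrshechduchcho.
Apply vowel harmony: ihchrshechduchcho → uhchrshechduchcho.
Nasal assimilation: no change.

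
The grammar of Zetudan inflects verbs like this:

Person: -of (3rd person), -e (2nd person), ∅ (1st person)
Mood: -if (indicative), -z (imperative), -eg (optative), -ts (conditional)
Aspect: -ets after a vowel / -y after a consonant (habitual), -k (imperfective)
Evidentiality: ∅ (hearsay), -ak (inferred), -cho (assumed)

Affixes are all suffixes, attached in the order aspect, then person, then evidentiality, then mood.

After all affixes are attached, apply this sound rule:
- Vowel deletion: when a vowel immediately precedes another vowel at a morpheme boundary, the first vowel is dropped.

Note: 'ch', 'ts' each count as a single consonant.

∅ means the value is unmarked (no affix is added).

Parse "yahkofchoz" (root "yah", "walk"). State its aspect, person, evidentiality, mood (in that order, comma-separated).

imperfective, 3rd person, assumed, imperative

Segment: yah-k-of-cho-z.
aspect: -k → imperfective.
person: -of → 3rd person.
evidentiality: -cho → assumed.
mood: -z → imperative.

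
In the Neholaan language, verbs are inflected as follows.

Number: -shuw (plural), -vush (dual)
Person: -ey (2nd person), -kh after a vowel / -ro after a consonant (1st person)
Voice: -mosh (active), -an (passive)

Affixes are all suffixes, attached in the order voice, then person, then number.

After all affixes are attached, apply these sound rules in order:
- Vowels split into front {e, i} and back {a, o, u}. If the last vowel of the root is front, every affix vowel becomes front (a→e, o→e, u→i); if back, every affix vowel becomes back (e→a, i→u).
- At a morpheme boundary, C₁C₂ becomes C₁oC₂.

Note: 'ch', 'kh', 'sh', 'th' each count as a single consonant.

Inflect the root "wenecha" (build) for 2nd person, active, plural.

wenechamoshayoshuw

Attach voice active -mosh → wenechamosh.
Attach person 2nd person -ey → wenechamoshey.
Attach number plural -shuw → wenechamosheyshuw.
Apply vowel harmony: wenechamosheyshuw → wenechamoshayshuw.
Apply epenthesis: wenechamoshayshuw → wenechamoshayoshuw.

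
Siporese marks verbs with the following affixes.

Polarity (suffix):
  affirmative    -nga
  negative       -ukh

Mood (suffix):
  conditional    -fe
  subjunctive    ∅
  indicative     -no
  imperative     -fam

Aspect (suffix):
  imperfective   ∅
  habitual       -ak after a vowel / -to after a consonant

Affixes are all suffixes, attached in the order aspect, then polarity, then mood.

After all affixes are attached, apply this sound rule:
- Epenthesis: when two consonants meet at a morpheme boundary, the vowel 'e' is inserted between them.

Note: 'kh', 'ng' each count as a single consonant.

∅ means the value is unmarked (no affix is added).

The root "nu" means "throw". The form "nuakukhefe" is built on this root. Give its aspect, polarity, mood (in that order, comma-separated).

habitual, negative, conditional

Segment: nu-ak-ukh-fe.
aspect: -ak/to → habitual.
polarity: -ukh → negative.
mood: -fe → conditional.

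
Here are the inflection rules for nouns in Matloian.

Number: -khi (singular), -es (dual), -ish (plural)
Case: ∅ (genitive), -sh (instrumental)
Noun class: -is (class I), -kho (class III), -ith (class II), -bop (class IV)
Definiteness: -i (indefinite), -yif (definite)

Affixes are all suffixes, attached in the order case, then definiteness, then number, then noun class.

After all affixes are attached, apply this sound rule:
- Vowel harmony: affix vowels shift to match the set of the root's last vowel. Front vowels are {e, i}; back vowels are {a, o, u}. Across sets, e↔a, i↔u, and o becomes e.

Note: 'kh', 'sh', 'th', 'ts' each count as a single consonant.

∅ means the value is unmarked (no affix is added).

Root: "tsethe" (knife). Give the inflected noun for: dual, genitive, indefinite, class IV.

case = genitive: zero marking, form stays tsethe.
Attach definiteness indefinite -i → tsethei.
Attach number dual -es → tsetheies.
Attach noun class class IV -bop → tsetheiesbop.
Apply vowel harmony: tsetheiesbop → tsetheiesbep.

tsetheiesbep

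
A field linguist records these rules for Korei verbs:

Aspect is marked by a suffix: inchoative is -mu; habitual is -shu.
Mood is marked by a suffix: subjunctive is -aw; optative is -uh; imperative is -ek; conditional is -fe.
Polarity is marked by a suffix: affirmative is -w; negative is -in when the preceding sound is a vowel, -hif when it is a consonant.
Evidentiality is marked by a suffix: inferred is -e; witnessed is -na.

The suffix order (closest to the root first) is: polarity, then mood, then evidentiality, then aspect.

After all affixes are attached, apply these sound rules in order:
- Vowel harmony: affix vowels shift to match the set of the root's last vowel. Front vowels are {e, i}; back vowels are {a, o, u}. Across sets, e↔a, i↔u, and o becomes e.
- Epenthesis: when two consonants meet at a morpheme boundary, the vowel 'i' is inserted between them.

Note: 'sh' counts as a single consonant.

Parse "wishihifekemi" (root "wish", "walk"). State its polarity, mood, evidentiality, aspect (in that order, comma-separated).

negative, imperative, inferred, inchoative

Segment: wish-hif-ek-e-mu.
polarity: -in/hif → negative.
mood: -ek → imperative.
evidentiality: -e → inferred.
aspect: -mu → inchoative.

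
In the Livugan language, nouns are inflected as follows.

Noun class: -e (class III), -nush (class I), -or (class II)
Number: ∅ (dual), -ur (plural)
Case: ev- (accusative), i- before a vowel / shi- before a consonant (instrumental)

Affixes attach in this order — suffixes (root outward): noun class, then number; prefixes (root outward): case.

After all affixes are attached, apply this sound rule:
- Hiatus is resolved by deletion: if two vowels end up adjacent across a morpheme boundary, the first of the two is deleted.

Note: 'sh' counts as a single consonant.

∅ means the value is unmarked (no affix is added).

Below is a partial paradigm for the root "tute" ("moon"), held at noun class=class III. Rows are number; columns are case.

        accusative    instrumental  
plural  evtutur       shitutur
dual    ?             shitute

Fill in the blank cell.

Attach noun class class III -e → tutee.
number = dual: zero marking, form stays tutee.
Attach case accusative ev- → evtutee.
Apply vowel deletion: evtutee → evtute.

evtute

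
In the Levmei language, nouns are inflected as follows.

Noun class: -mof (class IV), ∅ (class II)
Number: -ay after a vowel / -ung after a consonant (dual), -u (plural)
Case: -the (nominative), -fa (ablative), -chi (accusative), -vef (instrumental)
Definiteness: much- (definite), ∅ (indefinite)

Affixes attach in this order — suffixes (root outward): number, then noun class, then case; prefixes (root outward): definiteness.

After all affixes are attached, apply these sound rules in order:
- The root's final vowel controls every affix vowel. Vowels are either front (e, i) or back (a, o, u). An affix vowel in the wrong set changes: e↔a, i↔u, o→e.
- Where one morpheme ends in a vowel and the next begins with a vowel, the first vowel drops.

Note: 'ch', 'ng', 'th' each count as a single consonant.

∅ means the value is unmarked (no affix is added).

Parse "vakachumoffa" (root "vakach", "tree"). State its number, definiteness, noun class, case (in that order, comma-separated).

plural, indefinite, class IV, ablative

Segment: vakach-u-mof-fa.
number: -u → plural.
definiteness: ∅ → indefinite.
noun class: -mof → class IV.
case: -fa → ablative.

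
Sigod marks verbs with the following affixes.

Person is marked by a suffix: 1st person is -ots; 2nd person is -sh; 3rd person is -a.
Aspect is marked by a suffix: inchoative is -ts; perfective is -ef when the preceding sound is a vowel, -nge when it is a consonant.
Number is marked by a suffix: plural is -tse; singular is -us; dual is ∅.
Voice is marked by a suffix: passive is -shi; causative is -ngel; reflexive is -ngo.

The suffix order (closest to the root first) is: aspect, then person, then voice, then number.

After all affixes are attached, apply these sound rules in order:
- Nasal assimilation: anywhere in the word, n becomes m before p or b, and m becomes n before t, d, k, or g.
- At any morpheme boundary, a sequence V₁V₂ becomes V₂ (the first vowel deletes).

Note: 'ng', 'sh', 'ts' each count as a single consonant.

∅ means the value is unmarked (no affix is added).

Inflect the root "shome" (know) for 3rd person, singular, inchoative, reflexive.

Attach aspect inchoative -ts → shomets.
Attach person 3rd person -a → shometsa.
Attach voice reflexive -ngo → shometsango.
Attach number singular -us → shometsangous.
Nasal assimilation: no change.
Apply vowel deletion: shometsangous → shometsangus.

shometsangus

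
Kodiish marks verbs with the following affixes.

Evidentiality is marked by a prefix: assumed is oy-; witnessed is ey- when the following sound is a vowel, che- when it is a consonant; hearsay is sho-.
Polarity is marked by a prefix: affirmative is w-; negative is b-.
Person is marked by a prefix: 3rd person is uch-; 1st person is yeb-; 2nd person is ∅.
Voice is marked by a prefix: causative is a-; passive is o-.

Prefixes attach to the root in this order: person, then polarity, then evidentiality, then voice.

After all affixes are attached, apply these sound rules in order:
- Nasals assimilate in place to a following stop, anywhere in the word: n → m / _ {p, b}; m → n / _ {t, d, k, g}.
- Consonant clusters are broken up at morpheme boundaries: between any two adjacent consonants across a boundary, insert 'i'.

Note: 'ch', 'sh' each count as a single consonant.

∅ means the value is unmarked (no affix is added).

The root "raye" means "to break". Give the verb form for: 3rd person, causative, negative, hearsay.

Attach person 3rd person uch- → uchraye.
Attach polarity negative b- → buchraye.
Attach evidentiality hearsay sho- → shobuchraye.
Attach voice causative a- → ashobuchraye.
Nasal assimilation: no change.
Apply epenthesis: ashobuchraye → ashobuchiraye.

ashobuchiraye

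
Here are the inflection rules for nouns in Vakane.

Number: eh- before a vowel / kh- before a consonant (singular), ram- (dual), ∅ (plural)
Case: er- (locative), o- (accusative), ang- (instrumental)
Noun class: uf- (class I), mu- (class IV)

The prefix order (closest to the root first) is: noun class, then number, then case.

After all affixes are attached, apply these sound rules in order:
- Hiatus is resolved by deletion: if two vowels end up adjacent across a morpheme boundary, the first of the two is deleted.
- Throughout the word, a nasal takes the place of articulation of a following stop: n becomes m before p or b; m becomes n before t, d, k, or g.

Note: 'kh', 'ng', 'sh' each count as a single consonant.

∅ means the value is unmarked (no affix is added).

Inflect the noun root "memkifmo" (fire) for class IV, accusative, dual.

Attach noun class class IV mu- → mumemkifmo.
Attach number dual ram- → rammumemkifmo.
Attach case accusative o- → orammumemkifmo.
Vowel deletion: no change.
Apply nasal assimilation: orammumemkifmo → orammumenkifmo.

orammumenkifmo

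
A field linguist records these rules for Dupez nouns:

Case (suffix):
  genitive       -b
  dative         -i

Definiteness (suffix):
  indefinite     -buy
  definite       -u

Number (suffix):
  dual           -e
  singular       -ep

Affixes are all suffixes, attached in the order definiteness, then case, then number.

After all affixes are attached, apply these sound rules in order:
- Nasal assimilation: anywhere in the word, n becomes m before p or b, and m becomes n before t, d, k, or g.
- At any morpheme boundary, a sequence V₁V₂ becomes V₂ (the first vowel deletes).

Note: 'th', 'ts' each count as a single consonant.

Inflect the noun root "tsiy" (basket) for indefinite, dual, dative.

Attach definiteness indefinite -buy → tsiybuy.
Attach case dative -i → tsiybuyi.
Attach number dual -e → tsiybuyie.
Nasal assimilation: no change.
Apply vowel deletion: tsiybuyie → tsiybuye.

tsiybuye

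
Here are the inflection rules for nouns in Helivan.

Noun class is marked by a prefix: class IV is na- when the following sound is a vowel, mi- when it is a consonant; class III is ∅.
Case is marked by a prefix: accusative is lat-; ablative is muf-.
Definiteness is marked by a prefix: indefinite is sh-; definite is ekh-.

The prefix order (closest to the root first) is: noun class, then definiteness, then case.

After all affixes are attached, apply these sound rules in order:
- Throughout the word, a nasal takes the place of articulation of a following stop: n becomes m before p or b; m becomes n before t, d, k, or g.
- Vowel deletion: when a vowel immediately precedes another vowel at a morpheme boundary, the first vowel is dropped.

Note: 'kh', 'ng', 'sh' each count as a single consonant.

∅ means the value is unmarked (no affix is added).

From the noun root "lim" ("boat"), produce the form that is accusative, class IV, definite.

Attach noun class class IV mi- (before consonant 'l') → milim.
Attach definiteness definite ekh- → ekhmilim.
Attach case accusative lat- → latekhmilim.
Nasal assimilation: no change.
Vowel deletion: no change.

latekhmilim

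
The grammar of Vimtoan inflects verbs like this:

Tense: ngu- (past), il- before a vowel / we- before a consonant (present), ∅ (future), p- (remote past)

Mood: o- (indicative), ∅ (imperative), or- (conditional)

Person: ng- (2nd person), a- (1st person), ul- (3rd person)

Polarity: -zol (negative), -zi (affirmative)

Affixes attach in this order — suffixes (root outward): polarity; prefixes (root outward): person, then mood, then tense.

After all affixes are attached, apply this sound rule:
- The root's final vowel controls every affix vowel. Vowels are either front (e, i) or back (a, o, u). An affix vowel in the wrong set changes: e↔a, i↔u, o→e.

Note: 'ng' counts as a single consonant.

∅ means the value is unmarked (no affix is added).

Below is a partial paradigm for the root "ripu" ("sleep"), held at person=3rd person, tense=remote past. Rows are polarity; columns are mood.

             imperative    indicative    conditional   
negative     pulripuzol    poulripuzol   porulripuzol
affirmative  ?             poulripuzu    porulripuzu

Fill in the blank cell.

Attach person 3rd person ul- → ulripu.
mood = imperative: zero marking, form stays ulripu.
Attach polarity affirmative -zi → ulripuzi.
Attach tense remote past p- → pulripuzi.
Apply vowel harmony: pulripuzi → pulripuzu.

pulripuzu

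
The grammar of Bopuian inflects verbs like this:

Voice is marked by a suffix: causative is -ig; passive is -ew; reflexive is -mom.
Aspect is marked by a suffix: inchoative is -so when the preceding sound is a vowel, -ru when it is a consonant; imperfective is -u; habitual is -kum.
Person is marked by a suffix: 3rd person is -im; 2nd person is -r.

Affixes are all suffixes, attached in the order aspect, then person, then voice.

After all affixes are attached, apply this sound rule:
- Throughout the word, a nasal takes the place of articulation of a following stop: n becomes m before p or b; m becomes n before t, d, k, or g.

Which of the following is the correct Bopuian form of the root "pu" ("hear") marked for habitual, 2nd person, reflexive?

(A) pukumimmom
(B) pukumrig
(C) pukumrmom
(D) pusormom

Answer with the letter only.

Attach aspect habitual -kum → pukum.
Attach person 2nd person -r → pukumr.
Attach voice reflexive -mom → pukumrmom.
Nasal assimilation: no change.
So the correct form is pukumrmom, option (C).
(B) pukumrig is wrong: it uses causative instead of reflexive for voice.
(A) pukumimmom is wrong: it uses 3rd person instead of 2nd person for person.
(D) pusormom is wrong: it uses inchoative instead of habitual for aspect.

C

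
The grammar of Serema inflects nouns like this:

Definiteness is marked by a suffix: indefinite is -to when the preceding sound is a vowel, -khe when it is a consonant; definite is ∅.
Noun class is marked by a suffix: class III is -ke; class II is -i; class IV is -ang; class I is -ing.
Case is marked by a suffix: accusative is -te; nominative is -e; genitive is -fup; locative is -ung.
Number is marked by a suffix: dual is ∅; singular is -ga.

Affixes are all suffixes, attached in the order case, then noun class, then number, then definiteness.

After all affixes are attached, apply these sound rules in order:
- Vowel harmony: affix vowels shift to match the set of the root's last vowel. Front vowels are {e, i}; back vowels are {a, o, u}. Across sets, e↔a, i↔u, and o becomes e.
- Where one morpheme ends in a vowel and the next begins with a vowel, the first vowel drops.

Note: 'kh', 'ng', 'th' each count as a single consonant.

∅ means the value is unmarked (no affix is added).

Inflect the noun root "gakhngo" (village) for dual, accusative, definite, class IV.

Attach case accusative -te → gakhngote.
Attach noun class class IV -ang → gakhngoteang.
number = dual: zero marking, form stays gakhngoteang.
definiteness = definite: zero marking, form stays gakhngoteang.
Apply vowel harmony: gakhngoteang → gakhngotaang.
Apply vowel deletion: gakhngotaang → gakhngotang.

gakhngotang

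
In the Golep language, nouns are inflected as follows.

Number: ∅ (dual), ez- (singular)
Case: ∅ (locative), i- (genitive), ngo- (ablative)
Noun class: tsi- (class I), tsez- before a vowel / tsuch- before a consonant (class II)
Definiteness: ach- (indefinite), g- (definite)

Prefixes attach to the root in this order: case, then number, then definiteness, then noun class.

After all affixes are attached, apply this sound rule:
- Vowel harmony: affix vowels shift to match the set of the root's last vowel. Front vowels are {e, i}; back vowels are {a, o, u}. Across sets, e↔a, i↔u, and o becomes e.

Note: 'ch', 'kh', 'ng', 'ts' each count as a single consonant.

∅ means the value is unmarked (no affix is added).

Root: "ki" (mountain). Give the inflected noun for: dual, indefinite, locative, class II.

tsezechki

case = locative: zero marking, form stays ki.
number = dual: zero marking, form stays ki.
Attach definiteness indefinite ach- → achki.
Attach noun class class II tsez- (before vowel 'a') → tsezachki.
Apply vowel harmony: tsezachki → tsezechki.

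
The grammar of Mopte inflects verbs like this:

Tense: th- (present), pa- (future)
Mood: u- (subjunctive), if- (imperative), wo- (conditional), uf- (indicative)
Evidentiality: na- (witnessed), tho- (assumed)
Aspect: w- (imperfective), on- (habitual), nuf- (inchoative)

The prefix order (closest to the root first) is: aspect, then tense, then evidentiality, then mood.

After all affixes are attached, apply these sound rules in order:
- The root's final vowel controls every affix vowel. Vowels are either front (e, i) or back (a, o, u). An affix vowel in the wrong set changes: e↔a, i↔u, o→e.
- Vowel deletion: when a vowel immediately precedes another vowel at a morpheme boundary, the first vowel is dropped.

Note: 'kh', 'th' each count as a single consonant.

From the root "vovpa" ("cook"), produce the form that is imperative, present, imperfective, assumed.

ufthothwvovpa

Attach aspect imperfective w- → wvovpa.
Attach tense present th- → thwvovpa.
Attach evidentiality assumed tho- → thothwvovpa.
Attach mood imperative if- → ifthothwvovpa.
Apply vowel harmony: ifthothwvovpa → ufthothwvovpa.
Vowel deletion: no change.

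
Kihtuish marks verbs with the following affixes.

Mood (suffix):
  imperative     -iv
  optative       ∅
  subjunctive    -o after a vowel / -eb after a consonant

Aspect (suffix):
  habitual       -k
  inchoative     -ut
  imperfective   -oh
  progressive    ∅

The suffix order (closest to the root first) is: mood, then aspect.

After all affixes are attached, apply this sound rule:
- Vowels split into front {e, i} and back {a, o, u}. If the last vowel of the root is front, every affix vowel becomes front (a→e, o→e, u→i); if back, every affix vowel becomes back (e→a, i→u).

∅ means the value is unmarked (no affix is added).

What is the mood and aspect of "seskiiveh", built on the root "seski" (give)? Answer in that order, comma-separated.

Segment: seski-iv-oh.
mood: -iv → imperative.
aspect: -oh → imperfective.

imperative, imperfective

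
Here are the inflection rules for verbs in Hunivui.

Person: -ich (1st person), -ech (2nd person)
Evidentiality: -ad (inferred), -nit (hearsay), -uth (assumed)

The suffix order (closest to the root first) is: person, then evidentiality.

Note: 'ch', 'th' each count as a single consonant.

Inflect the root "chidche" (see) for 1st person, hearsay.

chidcheichnit

Attach person 1st person -ich → chidcheich.
Attach evidentiality hearsay -nit → chidcheichnit.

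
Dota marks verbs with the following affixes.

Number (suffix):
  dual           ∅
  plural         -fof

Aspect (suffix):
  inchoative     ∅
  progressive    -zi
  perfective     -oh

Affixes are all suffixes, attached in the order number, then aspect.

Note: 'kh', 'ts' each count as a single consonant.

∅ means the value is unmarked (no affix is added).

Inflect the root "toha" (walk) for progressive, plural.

Attach number plural -fof → tohafof.
Attach aspect progressive -zi → tohafofzi.

tohafofzi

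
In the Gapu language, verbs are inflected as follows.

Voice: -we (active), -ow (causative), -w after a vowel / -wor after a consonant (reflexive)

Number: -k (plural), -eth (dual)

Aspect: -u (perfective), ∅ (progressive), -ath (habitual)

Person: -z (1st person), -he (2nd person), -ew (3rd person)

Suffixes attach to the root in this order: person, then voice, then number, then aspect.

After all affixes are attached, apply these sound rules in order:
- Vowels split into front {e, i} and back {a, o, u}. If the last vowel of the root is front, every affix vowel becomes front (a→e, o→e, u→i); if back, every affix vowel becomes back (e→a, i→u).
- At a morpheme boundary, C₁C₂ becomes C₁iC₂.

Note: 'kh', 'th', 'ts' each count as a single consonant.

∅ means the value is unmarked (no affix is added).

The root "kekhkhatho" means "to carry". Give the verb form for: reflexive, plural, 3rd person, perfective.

Attach person 3rd person -ew → kekhkhathoew.
Attach voice reflexive -wor (after consonant 'w') → kekhkhathoewwor.
Attach number plural -k → kekhkhathoewwork.
Attach aspect perfective -u → kekhkhathoewworku.
Apply vowel harmony: kekhkhathoewworku → kekhkhathoawworku.
Apply epenthesis: kekhkhathoawworku → kekhkhathoawiworiku.

kekhkhathoawiworiku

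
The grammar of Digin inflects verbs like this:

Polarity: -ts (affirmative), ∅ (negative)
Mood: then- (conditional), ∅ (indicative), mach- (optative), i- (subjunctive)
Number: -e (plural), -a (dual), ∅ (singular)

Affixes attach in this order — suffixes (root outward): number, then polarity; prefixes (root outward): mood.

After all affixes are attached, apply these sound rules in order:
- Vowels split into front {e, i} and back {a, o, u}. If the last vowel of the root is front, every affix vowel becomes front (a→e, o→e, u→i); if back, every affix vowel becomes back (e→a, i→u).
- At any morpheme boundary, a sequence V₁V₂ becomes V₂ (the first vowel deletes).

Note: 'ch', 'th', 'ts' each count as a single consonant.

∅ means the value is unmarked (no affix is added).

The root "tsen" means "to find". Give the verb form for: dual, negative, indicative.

tsene

mood = indicative: zero marking, form stays tsen.
Attach number dual -a → tsena.
polarity = negative: zero marking, form stays tsena.
Apply vowel harmony: tsena → tsene.
Vowel deletion: no change.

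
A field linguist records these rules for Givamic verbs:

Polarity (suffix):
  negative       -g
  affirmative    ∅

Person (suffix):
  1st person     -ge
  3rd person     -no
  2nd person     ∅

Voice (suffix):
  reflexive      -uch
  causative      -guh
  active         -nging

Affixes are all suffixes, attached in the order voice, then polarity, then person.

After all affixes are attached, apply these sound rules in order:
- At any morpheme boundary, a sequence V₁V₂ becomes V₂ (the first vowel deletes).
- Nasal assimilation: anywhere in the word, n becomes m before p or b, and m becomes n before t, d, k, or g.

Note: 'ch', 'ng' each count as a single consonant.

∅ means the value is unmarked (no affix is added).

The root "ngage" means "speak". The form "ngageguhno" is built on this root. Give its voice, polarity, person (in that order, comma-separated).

causative, affirmative, 3rd person

Segment: ngage-guh-no.
voice: -guh → causative.
polarity: ∅ → affirmative.
person: -no → 3rd person.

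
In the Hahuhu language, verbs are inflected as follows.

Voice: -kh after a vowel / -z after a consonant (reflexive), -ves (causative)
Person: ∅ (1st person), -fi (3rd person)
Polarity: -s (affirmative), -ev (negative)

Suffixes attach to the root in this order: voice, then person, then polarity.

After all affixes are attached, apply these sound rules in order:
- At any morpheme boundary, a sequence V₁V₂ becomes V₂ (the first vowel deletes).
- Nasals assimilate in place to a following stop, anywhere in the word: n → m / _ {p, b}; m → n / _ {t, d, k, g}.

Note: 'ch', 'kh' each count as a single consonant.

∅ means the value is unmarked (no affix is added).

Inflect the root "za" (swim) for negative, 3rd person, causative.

zavesfev

Attach voice causative -ves → zaves.
Attach person 3rd person -fi → zavesfi.
Attach polarity negative -ev → zavesfiev.
Apply vowel deletion: zavesfiev → zavesfev.
Nasal assimilation: no change.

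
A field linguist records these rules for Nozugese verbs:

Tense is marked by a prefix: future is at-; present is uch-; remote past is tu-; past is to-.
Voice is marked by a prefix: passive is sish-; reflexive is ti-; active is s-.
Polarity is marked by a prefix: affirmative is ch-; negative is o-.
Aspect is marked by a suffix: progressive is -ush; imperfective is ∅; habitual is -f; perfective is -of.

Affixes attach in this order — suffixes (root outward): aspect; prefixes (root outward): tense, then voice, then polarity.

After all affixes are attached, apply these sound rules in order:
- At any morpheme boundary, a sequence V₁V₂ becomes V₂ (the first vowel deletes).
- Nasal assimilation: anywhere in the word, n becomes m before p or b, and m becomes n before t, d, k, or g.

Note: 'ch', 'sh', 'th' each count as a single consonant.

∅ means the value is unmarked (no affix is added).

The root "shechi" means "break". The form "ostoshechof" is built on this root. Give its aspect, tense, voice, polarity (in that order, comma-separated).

Segment: o-s-to-shechi-of.
aspect: -of → perfective.
tense: to- → past.
voice: s- → active.
polarity: o- → negative.

perfective, past, active, negative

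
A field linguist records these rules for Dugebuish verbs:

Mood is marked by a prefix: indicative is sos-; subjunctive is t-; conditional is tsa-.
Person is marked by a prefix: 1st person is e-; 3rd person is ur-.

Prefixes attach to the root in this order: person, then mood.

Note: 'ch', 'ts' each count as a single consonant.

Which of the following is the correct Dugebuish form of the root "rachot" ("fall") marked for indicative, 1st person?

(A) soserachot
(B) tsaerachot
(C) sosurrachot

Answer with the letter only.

Attach person 1st person e- → erachot.
Attach mood indicative sos- → soserachot.
So the correct form is soserachot, option (A).
(C) sosurrachot is wrong: it uses 3rd person instead of 1st person for person.
(B) tsaerachot is wrong: it uses conditional instead of indicative for mood.

A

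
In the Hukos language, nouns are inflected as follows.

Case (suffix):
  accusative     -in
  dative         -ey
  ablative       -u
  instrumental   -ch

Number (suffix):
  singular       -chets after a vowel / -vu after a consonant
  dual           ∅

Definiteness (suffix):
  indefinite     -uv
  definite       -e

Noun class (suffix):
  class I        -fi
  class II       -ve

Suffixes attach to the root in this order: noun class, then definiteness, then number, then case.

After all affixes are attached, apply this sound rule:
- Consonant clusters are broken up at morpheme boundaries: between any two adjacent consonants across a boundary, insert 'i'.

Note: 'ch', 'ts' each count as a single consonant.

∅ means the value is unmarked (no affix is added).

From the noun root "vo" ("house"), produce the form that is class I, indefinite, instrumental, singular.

vofiuvivuch

Attach noun class class I -fi → vofi.
Attach definiteness indefinite -uv → vofiuv.
Attach number singular -vu (after consonant 'v') → vofiuvvu.
Attach case instrumental -ch → vofiuvvuch.
Apply epenthesis: vofiuvvuch → vofiuvivuch.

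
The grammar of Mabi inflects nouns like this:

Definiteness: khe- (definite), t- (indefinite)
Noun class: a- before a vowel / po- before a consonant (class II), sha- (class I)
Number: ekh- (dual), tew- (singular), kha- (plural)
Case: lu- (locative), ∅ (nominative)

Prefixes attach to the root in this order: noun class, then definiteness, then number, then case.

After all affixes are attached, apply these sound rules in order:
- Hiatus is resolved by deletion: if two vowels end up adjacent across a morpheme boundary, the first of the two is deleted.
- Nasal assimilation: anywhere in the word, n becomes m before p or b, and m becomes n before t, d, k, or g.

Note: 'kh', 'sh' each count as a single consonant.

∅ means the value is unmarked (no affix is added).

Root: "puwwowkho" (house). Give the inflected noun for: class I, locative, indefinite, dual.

lekhtshapuwwowkho

Attach noun class class I sha- → shapuwwowkho.
Attach definiteness indefinite t- → tshapuwwowkho.
Attach number dual ekh- → ekhtshapuwwowkho.
Attach case locative lu- → luekhtshapuwwowkho.
Apply vowel deletion: luekhtshapuwwowkho → lekhtshapuwwowkho.
Nasal assimilation: no change.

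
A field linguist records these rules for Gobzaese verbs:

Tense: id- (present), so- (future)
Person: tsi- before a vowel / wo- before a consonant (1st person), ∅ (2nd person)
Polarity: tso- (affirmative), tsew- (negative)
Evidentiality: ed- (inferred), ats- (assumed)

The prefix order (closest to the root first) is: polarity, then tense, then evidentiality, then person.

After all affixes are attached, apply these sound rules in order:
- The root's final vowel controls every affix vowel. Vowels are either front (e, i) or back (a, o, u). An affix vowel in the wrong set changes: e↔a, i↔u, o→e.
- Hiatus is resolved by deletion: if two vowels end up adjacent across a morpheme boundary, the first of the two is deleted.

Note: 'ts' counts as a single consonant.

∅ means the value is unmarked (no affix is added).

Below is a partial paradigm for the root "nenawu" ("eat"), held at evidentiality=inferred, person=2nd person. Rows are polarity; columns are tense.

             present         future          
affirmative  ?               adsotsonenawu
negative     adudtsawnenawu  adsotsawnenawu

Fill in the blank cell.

Attach polarity affirmative tso- → tsonenawu.
Attach tense present id- → idtsonenawu.
Attach evidentiality inferred ed- → edidtsonenawu.
person = 2nd person: zero marking, form stays edidtsonenawu.
Apply vowel harmony: edidtsonenawu → adudtsonenawu.
Vowel deletion: no change.

adudtsonenawu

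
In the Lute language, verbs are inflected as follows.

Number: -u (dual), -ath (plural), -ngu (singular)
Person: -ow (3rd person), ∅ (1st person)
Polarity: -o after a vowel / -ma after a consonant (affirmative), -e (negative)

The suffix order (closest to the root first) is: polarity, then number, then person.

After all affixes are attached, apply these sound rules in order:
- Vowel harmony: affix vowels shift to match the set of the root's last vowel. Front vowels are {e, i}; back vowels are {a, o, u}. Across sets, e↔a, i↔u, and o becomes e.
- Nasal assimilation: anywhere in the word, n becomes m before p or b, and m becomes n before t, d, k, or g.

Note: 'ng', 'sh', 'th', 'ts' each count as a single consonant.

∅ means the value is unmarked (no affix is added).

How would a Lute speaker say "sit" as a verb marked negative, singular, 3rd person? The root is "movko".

Attach polarity negative -e → movkoe.
Attach number singular -ngu → movkoengu.
Attach person 3rd person -ow → movkoenguow.
Apply vowel harmony: movkoenguow → movkoanguow.
Nasal assimilation: no change.

movkoanguow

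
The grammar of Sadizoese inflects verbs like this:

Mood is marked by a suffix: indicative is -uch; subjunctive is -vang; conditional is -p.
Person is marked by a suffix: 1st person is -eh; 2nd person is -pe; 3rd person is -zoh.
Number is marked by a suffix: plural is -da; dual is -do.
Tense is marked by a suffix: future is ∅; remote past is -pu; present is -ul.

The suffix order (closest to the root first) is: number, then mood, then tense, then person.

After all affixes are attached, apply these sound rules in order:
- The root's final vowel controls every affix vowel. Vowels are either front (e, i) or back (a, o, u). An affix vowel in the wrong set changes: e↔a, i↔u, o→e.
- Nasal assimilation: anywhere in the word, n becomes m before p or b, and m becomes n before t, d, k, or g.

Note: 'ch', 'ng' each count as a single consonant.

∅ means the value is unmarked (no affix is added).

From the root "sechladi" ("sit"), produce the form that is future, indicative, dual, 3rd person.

sechladideichzeh

Attach number dual -do → sechladido.
Attach mood indicative -uch → sechladidouch.
tense = future: zero marking, form stays sechladidouch.
Attach person 3rd person -zoh → sechladidouchzoh.
Apply vowel harmony: sechladidouchzoh → sechladideichzeh.
Nasal assimilation: no change.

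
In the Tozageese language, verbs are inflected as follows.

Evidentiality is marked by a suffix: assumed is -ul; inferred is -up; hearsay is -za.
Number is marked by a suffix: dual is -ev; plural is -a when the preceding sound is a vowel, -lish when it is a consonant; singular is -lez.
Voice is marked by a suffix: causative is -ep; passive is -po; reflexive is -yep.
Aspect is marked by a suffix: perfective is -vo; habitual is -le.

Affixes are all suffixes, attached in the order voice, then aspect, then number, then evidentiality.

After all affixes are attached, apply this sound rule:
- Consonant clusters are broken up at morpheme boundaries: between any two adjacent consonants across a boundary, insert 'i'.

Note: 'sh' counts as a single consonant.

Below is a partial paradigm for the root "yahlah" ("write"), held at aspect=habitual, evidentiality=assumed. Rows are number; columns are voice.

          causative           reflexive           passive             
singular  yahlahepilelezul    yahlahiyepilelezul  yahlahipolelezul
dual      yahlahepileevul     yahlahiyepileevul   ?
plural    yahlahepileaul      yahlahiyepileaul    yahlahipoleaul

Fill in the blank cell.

yahlahipoleevul

Attach voice passive -po → yahlahpo.
Attach aspect habitual -le → yahlahpole.
Attach number dual -ev → yahlahpoleev.
Attach evidentiality assumed -ul → yahlahpoleevul.
Apply epenthesis: yahlahpoleevul → yahlahipoleevul.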